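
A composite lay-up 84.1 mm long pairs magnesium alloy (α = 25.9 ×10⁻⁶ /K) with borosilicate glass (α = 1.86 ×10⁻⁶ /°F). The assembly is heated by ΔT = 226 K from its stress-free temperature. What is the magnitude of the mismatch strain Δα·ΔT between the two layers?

borosilicate glass: α = 1.86×10⁻⁶/°F × 9/5 = 3.35×10⁻⁶/K.
Δα = |25.9 − 3.35|×10⁻⁶/K = 22.6×10⁻⁶/K.
Mismatch strain = Δα·ΔT = 22.6×10⁻⁶ × 226.0 = 5.10×10⁻³.

5.10×10⁻³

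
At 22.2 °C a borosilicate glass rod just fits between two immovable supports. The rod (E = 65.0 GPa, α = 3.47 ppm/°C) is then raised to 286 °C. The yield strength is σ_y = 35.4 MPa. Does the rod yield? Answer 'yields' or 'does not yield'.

ΔT = 263.8 K. Constrained thermal stress σ = E·α·ΔT = 65.00×10³ MPa × 3.47×10⁻⁶ × 263.8 = 59.5 MPa (compressive).
Compare to σ_y = 35.4 MPa: σ ≥ σ_y, so it yields.

yields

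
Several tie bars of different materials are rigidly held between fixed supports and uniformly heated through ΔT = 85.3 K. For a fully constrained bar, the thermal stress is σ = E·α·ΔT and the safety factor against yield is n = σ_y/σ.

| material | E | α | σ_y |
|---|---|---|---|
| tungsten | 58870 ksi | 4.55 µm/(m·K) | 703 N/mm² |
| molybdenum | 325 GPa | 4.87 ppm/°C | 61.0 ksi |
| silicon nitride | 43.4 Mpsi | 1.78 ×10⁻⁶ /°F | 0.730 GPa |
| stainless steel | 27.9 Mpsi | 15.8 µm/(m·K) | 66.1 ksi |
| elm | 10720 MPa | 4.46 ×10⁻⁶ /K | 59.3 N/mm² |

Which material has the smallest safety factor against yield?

stainless steel

In consistent units (E in GPa, α in ×10⁻⁶/K, σ_y in MPa):
  tungsten: E = 405.9, α = 4.55, σ_y = 703.0 → σ = 158 MPa, n = 4.46
  molybdenum: E = 325.0, α = 4.87, σ_y = 420.6 → σ = 135 MPa, n = 3.12
  silicon nitride: E = 299.2, α = 3.20, σ_y = 730.0 → σ = 81.8 MPa, n = 8.93
  stainless steel: E = 192.4, α = 15.8, σ_y = 455.7 → σ = 259 MPa, n = 1.76
  elm: E = 10.72, α = 4.46, σ_y = 59.30 → σ = 4.08 MPa, n = 14.5
The minimum is stainless steel at n = 1.76.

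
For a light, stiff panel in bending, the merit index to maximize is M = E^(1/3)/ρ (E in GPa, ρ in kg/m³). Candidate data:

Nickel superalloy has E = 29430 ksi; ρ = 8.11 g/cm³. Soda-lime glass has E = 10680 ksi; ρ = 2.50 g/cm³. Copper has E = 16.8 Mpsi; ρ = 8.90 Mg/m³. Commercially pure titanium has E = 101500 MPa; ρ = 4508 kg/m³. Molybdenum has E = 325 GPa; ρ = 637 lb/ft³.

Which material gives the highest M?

soda-lime glass

Putting every candidate on a common basis:
  nickel superalloy: E = 202.9 GPa, ρ = 8110 kg/m³
  soda-lime glass: E = 73.64 GPa, ρ = 2500 kg/m³
  copper: E = 115.8 GPa, ρ = 8900 kg/m³
  commercially pure titanium: E = 101.5 GPa, ρ = 4508 kg/m³
  molybdenum: E = 325.0 GPa, ρ = 10200 kg/m³
  soda-lime glass: M = 1.68×10⁻³
  commercially pure titanium: M = 1.03×10⁻³
  nickel superalloy: M = 0.725×10⁻³
  molybdenum: M = 0.674×10⁻³
  copper: M = 0.548×10⁻³
The maximum is for soda-lime glass.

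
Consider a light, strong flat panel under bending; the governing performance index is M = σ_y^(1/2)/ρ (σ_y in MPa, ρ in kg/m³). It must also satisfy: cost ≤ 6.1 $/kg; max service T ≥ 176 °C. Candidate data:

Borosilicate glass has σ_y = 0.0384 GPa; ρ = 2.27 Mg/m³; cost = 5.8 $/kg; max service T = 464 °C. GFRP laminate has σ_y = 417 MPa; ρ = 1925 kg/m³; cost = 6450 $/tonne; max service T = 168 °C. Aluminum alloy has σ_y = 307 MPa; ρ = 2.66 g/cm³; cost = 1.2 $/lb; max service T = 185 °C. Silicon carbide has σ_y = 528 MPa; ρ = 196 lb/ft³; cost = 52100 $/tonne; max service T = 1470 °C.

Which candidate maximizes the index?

Screen on constraints: cost ≤ 6.1 $/kg; max service T ≥ 176 °C. Survivors: borosilicate glass, aluminum alloy.
After converting to SI:
  borosilicate glass: σ_y = 38.40 MPa, ρ = 2270 kg/m³
  aluminum alloy: σ_y = 307.0 MPa, ρ = 2660 kg/m³
  aluminum alloy: M = 6.59×10⁻³
  borosilicate glass: M = 2.73×10⁻³
Highest index: aluminum alloy.

aluminum alloy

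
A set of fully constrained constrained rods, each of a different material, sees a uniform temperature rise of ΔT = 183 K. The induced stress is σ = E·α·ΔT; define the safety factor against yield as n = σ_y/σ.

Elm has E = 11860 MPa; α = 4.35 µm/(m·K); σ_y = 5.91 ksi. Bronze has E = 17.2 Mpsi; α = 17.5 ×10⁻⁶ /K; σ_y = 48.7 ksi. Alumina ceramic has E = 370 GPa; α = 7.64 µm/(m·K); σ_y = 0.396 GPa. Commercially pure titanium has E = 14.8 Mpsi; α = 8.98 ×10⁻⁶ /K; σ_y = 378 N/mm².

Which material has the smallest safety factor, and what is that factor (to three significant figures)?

alumina ceramic, n = 0.766

Converting E to GPa, α to ×10⁻⁶/K, σ_y to MPa, then σ and n for each:
  elm: E = 11.86, α = 4.35, σ_y = 40.75 → σ = 9.44 MPa, n = 4.32
  bronze: E = 118.6, α = 17.5, σ_y = 335.8 → σ = 380 MPa, n = 0.884
  alumina ceramic: E = 370.0, α = 7.64, σ_y = 396.0 → σ = 517 MPa, n = 0.766
  commercially pure titanium: E = 102.0, α = 8.98, σ_y = 378.0 → σ = 168 MPa, n = 2.25
The minimum is alumina ceramic at n = 0.766.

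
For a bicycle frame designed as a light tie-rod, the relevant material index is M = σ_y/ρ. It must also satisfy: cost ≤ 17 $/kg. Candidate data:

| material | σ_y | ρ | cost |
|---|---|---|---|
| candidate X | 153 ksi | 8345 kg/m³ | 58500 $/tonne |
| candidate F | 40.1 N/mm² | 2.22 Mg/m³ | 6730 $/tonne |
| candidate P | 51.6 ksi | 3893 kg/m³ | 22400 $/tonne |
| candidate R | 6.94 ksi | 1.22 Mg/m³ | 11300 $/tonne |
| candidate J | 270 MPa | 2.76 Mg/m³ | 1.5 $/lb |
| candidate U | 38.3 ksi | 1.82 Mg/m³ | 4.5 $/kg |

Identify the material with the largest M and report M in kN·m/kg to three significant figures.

candidate U, M = 145 kN·m/kg

Screen on constraints: cost ≤ 17 $/kg. Survivors: candidate F, candidate R, candidate J, candidate U.
Putting every candidate on a common basis:
  candidate F: σ_y = 40.10 MPa, ρ = 2220 kg/m³
  candidate R: σ_y = 47.85 MPa, ρ = 1220 kg/m³
  candidate J: σ_y = 270.0 MPa, ρ = 2760 kg/m³
  candidate U: σ_y = 264.1 MPa, ρ = 1820 kg/m³
  candidate U: M = 145 kN·m/kg
  candidate J: M = 97.8 kN·m/kg
  candidate R: M = 39.2 kN·m/kg
  candidate F: M = 18.1 kN·m/kg
Candidate U has the largest M.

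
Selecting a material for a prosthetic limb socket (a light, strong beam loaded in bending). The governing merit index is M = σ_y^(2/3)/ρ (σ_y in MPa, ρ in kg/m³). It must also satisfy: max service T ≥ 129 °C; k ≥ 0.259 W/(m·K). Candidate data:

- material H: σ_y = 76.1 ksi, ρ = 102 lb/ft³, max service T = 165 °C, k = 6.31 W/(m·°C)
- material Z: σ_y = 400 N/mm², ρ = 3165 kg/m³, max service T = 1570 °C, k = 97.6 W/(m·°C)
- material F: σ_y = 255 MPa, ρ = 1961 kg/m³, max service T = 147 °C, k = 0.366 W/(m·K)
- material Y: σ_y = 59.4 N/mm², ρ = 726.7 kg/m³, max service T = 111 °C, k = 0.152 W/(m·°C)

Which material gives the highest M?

material H

Screen on constraints: max service T ≥ 129 °C; k ≥ 0.259 W/(m·K). Survivors: material H, material Z, material F.
Convert each candidate to consistent units, then evaluate M:
  material H: σ_y = 524.7 MPa, ρ = 1634 kg/m³
  material Z: σ_y = 400.0 MPa, ρ = 3165 kg/m³
  material F: σ_y = 255.0 MPa, ρ = 1961 kg/m³
  material H: M = 39.8×10⁻³
  material F: M = 20.5×10⁻³
  material Z: M = 17.2×10⁻³
Highest index: material H.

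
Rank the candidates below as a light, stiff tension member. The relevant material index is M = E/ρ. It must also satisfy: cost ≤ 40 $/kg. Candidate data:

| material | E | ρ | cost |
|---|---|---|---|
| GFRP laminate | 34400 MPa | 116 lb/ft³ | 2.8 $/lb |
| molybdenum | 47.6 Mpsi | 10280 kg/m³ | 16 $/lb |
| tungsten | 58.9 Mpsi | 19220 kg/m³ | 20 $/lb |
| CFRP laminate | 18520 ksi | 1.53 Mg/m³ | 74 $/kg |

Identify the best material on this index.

molybdenum

Screen on constraints: cost ≤ 40 $/kg. Survivors: GFRP laminate, molybdenum.
Convert each candidate to consistent units, then evaluate M:
  GFRP laminate: E = 34.40 GPa, ρ = 1858 kg/m³
  molybdenum: E = 328.2 GPa, ρ = 10280 kg/m³
  molybdenum: M = 31.9 MN·m/kg
  GFRP laminate: M = 18.5 MN·m/kg
Molybdenum ranks first.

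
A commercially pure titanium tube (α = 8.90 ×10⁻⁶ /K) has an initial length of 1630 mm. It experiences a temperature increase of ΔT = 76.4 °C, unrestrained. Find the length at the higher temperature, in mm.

1631.1 mm

ΔL = α·L₀·ΔT = 8.90×10⁻⁶ × 1630 mm × 76.40 K = 1.11 mm.
L = L₀ + ΔL = 1630 + 1.11 = 1631.1 mm.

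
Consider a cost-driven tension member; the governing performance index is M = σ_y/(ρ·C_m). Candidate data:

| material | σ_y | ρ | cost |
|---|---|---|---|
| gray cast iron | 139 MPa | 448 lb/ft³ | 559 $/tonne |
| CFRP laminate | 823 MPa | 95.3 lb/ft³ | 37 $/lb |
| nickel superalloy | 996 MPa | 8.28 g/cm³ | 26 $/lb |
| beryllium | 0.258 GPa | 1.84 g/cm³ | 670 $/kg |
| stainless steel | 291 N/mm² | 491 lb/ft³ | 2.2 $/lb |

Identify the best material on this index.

gray cast iron

Putting every candidate on a common basis:
  gray cast iron: σ_y = 139.0 MPa, ρ = 7176 kg/m³, cost = 0.5590 $/kg
  CFRP laminate: σ_y = 823.0 MPa, ρ = 1527 kg/m³, cost = 81.57 $/kg
  nickel superalloy: σ_y = 996.0 MPa, ρ = 8280 kg/m³, cost = 57.32 $/kg
  beryllium: σ_y = 258.0 MPa, ρ = 1840 kg/m³, cost = 670.0 $/kg
  stainless steel: σ_y = 291.0 MPa, ρ = 7865 kg/m³, cost = 4.850 $/kg
  gray cast iron: M = 34.7 kN·m per $
  stainless steel: M = 7.63 kN·m per $
  CFRP laminate: M = 6.61 kN·m per $
  nickel superalloy: M = 2.10 kN·m per $
  beryllium: M = 0.209 kN·m per $
Highest index: gray cast iron.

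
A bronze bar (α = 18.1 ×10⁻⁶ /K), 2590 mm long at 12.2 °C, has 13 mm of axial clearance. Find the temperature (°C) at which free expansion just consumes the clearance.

α·L₀·ΔT = 13.0 mm ⇒ ΔT = 13.0 / (18.1×10⁻⁶ × 2590.0) = 277.3 K.
T = 12.2 + 277.3 = 289.5 °C.

290 °C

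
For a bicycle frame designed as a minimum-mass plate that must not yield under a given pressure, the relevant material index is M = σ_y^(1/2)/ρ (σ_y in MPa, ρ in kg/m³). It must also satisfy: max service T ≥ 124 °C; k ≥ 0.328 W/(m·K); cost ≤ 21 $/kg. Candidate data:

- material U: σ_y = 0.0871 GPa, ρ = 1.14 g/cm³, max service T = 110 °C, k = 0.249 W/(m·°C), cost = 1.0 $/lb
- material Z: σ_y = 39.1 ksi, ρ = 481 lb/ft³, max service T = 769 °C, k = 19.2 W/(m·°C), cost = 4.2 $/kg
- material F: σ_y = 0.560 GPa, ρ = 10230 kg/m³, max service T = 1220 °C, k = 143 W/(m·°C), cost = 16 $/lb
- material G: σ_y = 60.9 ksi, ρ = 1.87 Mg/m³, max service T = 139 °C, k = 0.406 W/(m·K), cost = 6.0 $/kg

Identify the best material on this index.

material G

Screen on constraints: max service T ≥ 124 °C; k ≥ 0.328 W/(m·K); cost ≤ 21 $/kg. Survivors: material Z, material G.
In SI units:
  material Z: σ_y = 269.6 MPa, ρ = 7705 kg/m³
  material G: σ_y = 419.9 MPa, ρ = 1870 kg/m³
  material G: M = 11.0×10⁻³
  material Z: M = 2.13×10⁻³
Highest index: material G.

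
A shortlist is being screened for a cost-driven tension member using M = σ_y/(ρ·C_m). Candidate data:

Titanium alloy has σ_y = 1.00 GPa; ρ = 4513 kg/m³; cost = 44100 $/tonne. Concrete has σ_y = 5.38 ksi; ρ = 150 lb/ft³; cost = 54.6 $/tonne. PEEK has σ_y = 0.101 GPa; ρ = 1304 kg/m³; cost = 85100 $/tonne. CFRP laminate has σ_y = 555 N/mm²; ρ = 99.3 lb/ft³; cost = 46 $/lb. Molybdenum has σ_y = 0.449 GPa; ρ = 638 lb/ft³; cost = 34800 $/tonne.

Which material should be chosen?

Convert each candidate to consistent units, then evaluate M:
  titanium alloy: σ_y = 1000 MPa, ρ = 4513 kg/m³, cost = 44.10 $/kg
  concrete: σ_y = 37.09 MPa, ρ = 2403 kg/m³, cost = 0.05460 $/kg
  PEEK: σ_y = 101.0 MPa, ρ = 1304 kg/m³, cost = 85.10 $/kg
  CFRP laminate: σ_y = 555.0 MPa, ρ = 1591 kg/m³, cost = 101.4 $/kg
  molybdenum: σ_y = 449.0 MPa, ρ = 10220 kg/m³, cost = 34.80 $/kg
  concrete: M = 283 kN·m per $
  titanium alloy: M = 5.02 kN·m per $
  CFRP laminate: M = 3.44 kN·m per $
  molybdenum: M = 1.26 kN·m per $
  PEEK: M = 0.910 kN·m per $
The maximum is for concrete.

concrete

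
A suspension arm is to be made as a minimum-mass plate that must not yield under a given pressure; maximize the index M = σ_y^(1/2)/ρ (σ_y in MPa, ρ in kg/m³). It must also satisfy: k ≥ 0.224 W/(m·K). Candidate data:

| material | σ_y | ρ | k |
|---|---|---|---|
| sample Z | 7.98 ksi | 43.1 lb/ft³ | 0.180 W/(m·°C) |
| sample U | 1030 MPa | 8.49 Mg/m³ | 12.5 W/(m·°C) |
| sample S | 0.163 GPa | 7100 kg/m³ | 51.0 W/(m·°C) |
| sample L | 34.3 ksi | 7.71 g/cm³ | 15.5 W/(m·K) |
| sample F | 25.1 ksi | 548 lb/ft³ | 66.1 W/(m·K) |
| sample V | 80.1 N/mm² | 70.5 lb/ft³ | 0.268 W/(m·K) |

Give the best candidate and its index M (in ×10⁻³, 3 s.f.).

sample V, M = 7.93×10⁻³

Screen on constraints: k ≥ 0.224 W/(m·K). Survivors: sample U, sample S, sample L, sample F, sample V.
Convert each candidate to consistent units, then evaluate M:
  sample U: σ_y = 1030 MPa, ρ = 8490 kg/m³
  sample S: σ_y = 163.0 MPa, ρ = 7100 kg/m³
  sample L: σ_y = 236.5 MPa, ρ = 7710 kg/m³
  sample F: σ_y = 173.1 MPa, ρ = 8778 kg/m³
  sample V: σ_y = 80.10 MPa, ρ = 1129 kg/m³
  sample V: M = 7.93×10⁻³
  sample U: M = 3.78×10⁻³
  sample L: M = 1.99×10⁻³
  sample S: M = 1.80×10⁻³
  sample F: M = 1.50×10⁻³
Highest index: sample V.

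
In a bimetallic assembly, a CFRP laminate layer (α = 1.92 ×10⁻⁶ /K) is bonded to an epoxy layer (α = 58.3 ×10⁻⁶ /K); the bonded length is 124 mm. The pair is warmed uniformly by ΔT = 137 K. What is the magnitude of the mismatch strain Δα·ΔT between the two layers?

7.72×10⁻³

Δα = |1.92 − 58.3|×10⁻⁶/K = 56.4×10⁻⁶/K.
Mismatch strain = Δα·ΔT = 56.4×10⁻⁶ × 137.0 = 7.72×10⁻³.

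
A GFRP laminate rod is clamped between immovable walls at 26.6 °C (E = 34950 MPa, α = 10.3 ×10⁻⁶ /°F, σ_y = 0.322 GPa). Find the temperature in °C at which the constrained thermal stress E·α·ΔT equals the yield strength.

E = 34950 MPa = 34.95 GPa.
α = 10.3×10⁻⁶/°F × 9/5 = 18.5×10⁻⁶/K.
σ_y = 0.322 GPa = 322.0 MPa.
E·α·ΔT = 322.0 MPa ⇒ ΔT = 322.0 / (34.95×10³ × 18.5×10⁻⁶) = 496.9 K.
T = 26.6 + 496.9 = 523.5 °C.

524 °C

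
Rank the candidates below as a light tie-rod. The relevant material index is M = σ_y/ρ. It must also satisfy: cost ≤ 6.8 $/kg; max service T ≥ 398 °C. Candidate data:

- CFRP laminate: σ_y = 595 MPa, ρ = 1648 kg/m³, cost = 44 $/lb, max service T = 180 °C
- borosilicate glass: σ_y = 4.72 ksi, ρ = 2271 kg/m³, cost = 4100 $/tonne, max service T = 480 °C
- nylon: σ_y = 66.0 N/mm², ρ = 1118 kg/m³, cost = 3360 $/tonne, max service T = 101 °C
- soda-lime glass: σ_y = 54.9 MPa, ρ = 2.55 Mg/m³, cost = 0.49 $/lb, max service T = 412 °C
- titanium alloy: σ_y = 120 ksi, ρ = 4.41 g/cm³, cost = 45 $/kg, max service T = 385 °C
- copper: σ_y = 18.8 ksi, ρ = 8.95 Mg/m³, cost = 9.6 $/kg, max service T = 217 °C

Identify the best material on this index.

Screen on constraints: cost ≤ 6.8 $/kg; max service T ≥ 398 °C. Survivors: borosilicate glass, soda-lime glass.
After converting to SI:
  borosilicate glass: σ_y = 32.54 MPa, ρ = 2271 kg/m³
  soda-lime glass: σ_y = 54.90 MPa, ρ = 2550 kg/m³
  soda-lime glass: M = 21.5 kN·m/kg
  borosilicate glass: M = 14.3 kN·m/kg
Soda-lime glass ranks first.

soda-lime glass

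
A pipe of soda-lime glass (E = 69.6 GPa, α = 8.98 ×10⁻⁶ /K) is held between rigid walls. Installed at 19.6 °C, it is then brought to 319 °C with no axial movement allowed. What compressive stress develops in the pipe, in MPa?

187 MPa

ΔT = 299.4 K. Constrained thermal stress σ = E·α·ΔT = 69.60×10³ MPa × 8.98×10⁻⁶ × 299.4 = 187 MPa (compressive).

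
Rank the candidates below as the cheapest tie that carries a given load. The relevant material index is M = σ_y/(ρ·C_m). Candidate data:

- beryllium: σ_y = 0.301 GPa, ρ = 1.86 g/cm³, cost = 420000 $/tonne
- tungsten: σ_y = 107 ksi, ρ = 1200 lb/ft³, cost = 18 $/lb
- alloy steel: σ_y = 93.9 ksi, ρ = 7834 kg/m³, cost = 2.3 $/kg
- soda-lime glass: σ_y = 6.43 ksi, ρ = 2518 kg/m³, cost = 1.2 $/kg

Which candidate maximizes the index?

Putting every candidate on a common basis:
  beryllium: σ_y = 301.0 MPa, ρ = 1860 kg/m³, cost = 420.0 $/kg
  tungsten: σ_y = 737.7 MPa, ρ = 19220 kg/m³, cost = 39.68 $/kg
  alloy steel: σ_y = 647.4 MPa, ρ = 7834 kg/m³, cost = 2.300 $/kg
  soda-lime glass: σ_y = 44.33 MPa, ρ = 2518 kg/m³, cost = 1.200 $/kg
  alloy steel: M = 35.9 kN·m per $
  soda-lime glass: M = 14.7 kN·m per $
  tungsten: M = 0.967 kN·m per $
  beryllium: M = 0.385 kN·m per $
Alloy steel ranks first.

alloy steel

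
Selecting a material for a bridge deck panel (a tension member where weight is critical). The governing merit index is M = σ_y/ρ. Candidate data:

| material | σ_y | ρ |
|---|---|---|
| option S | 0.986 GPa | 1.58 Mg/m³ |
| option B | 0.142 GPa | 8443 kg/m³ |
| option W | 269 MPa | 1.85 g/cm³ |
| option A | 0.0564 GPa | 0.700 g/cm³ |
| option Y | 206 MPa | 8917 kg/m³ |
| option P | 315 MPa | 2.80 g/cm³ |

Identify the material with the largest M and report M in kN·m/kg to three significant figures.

Convert each candidate to consistent units, then evaluate M:
  option S: σ_y = 986.0 MPa, ρ = 1580 kg/m³
  option B: σ_y = 142.0 MPa, ρ = 8443 kg/m³
  option W: σ_y = 269.0 MPa, ρ = 1850 kg/m³
  option A: σ_y = 56.40 MPa, ρ = 700.0 kg/m³
  option Y: σ_y = 206.0 MPa, ρ = 8917 kg/m³
  option P: σ_y = 315.0 MPa, ρ = 2800 kg/m³
  option S: M = 624 kN·m/kg
  option W: M = 145 kN·m/kg
  option P: M = 113 kN·m/kg
  option A: M = 80.6 kN·m/kg
  option Y: M = 23.1 kN·m/kg
  option B: M = 16.8 kN·m/kg
Option S has the largest M.

option S, M = 624 kN·m/kg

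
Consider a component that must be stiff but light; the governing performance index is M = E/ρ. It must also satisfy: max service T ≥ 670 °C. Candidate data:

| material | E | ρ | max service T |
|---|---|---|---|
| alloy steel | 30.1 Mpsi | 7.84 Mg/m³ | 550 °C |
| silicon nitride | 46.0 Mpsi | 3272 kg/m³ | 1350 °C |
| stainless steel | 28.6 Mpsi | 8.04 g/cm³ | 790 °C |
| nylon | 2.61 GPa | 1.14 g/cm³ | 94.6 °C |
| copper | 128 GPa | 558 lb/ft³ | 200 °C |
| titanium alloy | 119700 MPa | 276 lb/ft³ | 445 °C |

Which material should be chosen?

silicon nitride

Screen on constraints: max service T ≥ 670 °C. Survivors: silicon nitride, stainless steel.
Putting every candidate on a common basis:
  silicon nitride: E = 317.2 GPa, ρ = 3272 kg/m³
  stainless steel: E = 197.2 GPa, ρ = 8040 kg/m³
  silicon nitride: M = 96.9 MN·m/kg
  stainless steel: M = 24.5 MN·m/kg
Silicon nitride ranks first.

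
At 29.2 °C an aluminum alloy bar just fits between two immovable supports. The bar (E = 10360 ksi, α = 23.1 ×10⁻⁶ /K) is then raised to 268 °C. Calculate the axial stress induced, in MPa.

E = 10360 ksi = 71.43 GPa.
ΔT = 238.8 K. Constrained thermal stress σ = E·α·ΔT = 71.43×10³ MPa × 23.1×10⁻⁶ × 238.8 = 394 MPa (compressive).

394 MPa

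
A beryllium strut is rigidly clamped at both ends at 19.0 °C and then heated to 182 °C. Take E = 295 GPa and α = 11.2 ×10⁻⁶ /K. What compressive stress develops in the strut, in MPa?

539 MPa

ΔT = 163.0 K. Constrained thermal stress σ = E·α·ΔT = 295.0×10³ MPa × 11.2×10⁻⁶ × 163.0 = 539 MPa (compressive).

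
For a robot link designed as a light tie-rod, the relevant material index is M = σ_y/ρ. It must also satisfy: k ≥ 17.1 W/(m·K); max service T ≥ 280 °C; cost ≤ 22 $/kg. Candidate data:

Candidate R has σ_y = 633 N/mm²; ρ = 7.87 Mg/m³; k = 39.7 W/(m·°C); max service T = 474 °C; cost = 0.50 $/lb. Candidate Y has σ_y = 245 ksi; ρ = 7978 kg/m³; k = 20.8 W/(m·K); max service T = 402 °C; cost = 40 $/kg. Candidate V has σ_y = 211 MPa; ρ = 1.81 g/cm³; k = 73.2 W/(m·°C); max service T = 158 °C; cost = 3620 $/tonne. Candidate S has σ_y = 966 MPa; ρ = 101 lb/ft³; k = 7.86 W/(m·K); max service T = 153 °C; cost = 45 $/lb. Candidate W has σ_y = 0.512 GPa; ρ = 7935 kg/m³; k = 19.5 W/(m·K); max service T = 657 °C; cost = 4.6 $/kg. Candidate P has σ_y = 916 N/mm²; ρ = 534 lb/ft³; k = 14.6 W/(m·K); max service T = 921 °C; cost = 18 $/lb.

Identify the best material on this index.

Screen on constraints: k ≥ 17.1 W/(m·K); max service T ≥ 280 °C; cost ≤ 22 $/kg. Survivors: candidate R, candidate W.
Normalizing units and computing the index:
  candidate R: σ_y = 633.0 MPa, ρ = 7870 kg/m³
  candidate W: σ_y = 512.0 MPa, ρ = 7935 kg/m³
  candidate R: M = 80.4 kN·m/kg
  candidate W: M = 64.5 kN·m/kg
Candidate R has the largest M.

candidate R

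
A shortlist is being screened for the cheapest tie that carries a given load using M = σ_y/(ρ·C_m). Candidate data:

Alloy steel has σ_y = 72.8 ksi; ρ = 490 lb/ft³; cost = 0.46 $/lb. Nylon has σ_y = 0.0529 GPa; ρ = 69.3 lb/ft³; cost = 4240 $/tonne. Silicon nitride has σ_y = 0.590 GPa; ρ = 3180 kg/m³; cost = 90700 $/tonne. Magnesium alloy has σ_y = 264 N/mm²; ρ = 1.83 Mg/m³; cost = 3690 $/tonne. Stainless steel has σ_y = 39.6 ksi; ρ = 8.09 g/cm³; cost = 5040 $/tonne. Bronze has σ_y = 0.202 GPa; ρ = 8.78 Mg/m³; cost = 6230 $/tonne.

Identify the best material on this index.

alloy steel

In SI units:
  alloy steel: σ_y = 501.9 MPa, ρ = 7849 kg/m³, cost = 1.014 $/kg
  nylon: σ_y = 52.90 MPa, ρ = 1110 kg/m³, cost = 4.240 $/kg
  silicon nitride: σ_y = 590.0 MPa, ρ = 3180 kg/m³, cost = 90.70 $/kg
  magnesium alloy: σ_y = 264.0 MPa, ρ = 1830 kg/m³, cost = 3.690 $/kg
  stainless steel: σ_y = 273.0 MPa, ρ = 8090 kg/m³, cost = 5.040 $/kg
  bronze: σ_y = 202.0 MPa, ρ = 8780 kg/m³, cost = 6.230 $/kg
  alloy steel: M = 63.1 kN·m per $
  magnesium alloy: M = 39.1 kN·m per $
  nylon: M = 11.2 kN·m per $
  stainless steel: M = 6.70 kN·m per $
  bronze: M = 3.69 kN·m per $
  silicon nitride: M = 2.05 kN·m per $
Alloy steel ranks first.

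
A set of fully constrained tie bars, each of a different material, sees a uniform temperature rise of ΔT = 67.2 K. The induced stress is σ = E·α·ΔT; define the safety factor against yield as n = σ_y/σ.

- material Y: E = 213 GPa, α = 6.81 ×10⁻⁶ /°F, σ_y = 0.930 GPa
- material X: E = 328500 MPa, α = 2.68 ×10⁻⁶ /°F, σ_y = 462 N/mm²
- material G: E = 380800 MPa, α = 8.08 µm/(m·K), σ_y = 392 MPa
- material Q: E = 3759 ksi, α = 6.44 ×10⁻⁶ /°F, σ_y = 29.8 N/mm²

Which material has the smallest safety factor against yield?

With everything in SI (GPa, ×10⁻⁶/K, MPa):
  material Y: E = 213.0, α = 12.3, σ_y = 930.0 → σ = 175 MPa, n = 5.30
  material X: E = 328.5, α = 4.82, σ_y = 462.0 → σ = 106 MPa, n = 4.34
  material G: E = 380.8, α = 8.08, σ_y = 392.0 → σ = 207 MPa, n = 1.90
  material Q: E = 25.92, α = 11.6, σ_y = 29.80 → σ = 20.2 MPa, n = 1.48
The minimum is material Q at n = 1.48.

material Q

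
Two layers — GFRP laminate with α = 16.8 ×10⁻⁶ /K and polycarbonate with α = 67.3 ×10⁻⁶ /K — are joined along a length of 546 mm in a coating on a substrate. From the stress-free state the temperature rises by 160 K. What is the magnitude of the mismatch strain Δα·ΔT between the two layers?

8.08×10⁻³

Δα = |16.8 − 67.3|×10⁻⁶/K = 50.5×10⁻⁶/K.
Mismatch strain = Δα·ΔT = 50.5×10⁻⁶ × 160.0 = 8.08×10⁻³.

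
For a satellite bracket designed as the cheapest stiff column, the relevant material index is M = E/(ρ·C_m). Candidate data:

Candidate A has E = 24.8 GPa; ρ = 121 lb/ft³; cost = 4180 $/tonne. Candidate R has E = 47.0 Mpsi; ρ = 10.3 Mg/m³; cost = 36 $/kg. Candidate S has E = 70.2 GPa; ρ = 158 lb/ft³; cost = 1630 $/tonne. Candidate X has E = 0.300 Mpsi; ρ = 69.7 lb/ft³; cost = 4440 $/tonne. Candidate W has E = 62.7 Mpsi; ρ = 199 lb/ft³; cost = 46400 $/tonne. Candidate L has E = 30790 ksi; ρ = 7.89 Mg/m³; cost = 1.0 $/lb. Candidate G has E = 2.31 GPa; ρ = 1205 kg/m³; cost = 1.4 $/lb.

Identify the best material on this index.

candidate S

Convert each candidate to consistent units, then evaluate M:
  candidate A: E = 24.80 GPa, ρ = 1938 kg/m³, cost = 4.180 $/kg
  candidate R: E = 324.1 GPa, ρ = 10300 kg/m³, cost = 36.00 $/kg
  candidate S: E = 70.20 GPa, ρ = 2531 kg/m³, cost = 1.630 $/kg
  candidate X: E = 2.068 GPa, ρ = 1116 kg/m³, cost = 4.440 $/kg
  candidate W: E = 432.3 GPa, ρ = 3188 kg/m³, cost = 46.40 $/kg
  candidate L: E = 212.3 GPa, ρ = 7890 kg/m³, cost = 2.205 $/kg
  candidate G: E = 2.310 GPa, ρ = 1205 kg/m³, cost = 3.086 $/kg
  candidate S: M = 17.0 MN·m per $
  candidate L: M = 12.2 MN·m per $
  candidate A: M = 3.06 MN·m per $
  candidate W: M = 2.92 MN·m per $
  candidate R: M = 0.874 MN·m per $
  candidate G: M = 0.621 MN·m per $
  candidate X: M = 0.417 MN·m per $
Highest index: candidate S.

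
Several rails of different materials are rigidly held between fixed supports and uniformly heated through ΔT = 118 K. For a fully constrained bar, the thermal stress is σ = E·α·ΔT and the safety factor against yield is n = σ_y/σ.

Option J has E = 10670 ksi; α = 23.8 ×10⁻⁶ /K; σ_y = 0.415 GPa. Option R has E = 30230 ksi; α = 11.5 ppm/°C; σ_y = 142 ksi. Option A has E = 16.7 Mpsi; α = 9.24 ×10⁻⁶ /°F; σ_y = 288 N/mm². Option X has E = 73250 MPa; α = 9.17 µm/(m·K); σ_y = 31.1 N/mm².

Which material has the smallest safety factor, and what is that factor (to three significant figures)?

option X, n = 0.392

In consistent units (E in GPa, α in ×10⁻⁶/K, σ_y in MPa):
  option J: E = 73.57, α = 23.8, σ_y = 415.0 → σ = 207 MPa, n = 2.01
  option R: E = 208.4, α = 11.5, σ_y = 979.1 → σ = 283 MPa, n = 3.46
  option A: E = 115.1, α = 16.6, σ_y = 288.0 → σ = 226 MPa, n = 1.27
  option X: E = 73.25, α = 9.17, σ_y = 31.10 → σ = 79.3 MPa, n = 0.392
Smallest n: option X with n = 0.392.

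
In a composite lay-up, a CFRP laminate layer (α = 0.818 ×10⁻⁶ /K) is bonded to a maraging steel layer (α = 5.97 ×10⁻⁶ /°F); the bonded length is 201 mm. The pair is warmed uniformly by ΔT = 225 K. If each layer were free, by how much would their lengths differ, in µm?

maraging steel: α = 5.97×10⁻⁶/°F × 9/5 = 10.7×10⁻⁶/K.
Δα = |0.818 − 10.7|×10⁻⁶/K = 9.93×10⁻⁶/K.
ΔL_mismatch = Δα·L·ΔT = 9.93×10⁻⁶ × 201.0 mm × 225.0 K = 449 µm.

449 µm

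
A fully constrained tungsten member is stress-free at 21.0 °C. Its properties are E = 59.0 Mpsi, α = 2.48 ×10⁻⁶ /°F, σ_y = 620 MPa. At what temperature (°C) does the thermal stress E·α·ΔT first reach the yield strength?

E = 59.0 Mpsi = 406.8 GPa.
α = 2.48×10⁻⁶/°F × 9/5 = 4.46×10⁻⁶/K.
E·α·ΔT = 620.0 MPa ⇒ ΔT = 620.0 / (406.8×10³ × 4.46×10⁻⁶) = 341.4 K.
T = 21.0 + 341.4 = 362.4 °C.

362 °C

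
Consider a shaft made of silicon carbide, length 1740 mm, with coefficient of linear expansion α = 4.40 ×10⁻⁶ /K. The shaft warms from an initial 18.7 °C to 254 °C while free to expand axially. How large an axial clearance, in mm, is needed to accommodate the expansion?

ΔT = 254 − 18.7 = 235.3 K.
ΔL = α·L₀·ΔT = 4.40×10⁻⁶ × 1740 mm × 235.3 K = 1.80 mm.

1.80 mm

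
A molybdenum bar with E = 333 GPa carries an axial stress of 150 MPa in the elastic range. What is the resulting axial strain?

ε = σ/E = 150 / 333000 = 4.50×10⁻⁴.

4.50×10⁻⁴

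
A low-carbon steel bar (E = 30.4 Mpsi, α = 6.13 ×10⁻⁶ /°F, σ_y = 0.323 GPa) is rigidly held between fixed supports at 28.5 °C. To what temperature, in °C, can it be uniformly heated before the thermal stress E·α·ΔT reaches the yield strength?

168 °C

E = 30.4 Mpsi = 209.6 GPa.
α = 6.13×10⁻⁶/°F × 9/5 = 11.0×10⁻⁶/K.
σ_y = 0.323 GPa = 323.0 MPa.
E·α·ΔT = 323.0 MPa ⇒ ΔT = 323.0 / (209.6×10³ × 11.0×10⁻⁶) = 139.7 K.
T = 28.5 + 139.7 = 168.2 °C.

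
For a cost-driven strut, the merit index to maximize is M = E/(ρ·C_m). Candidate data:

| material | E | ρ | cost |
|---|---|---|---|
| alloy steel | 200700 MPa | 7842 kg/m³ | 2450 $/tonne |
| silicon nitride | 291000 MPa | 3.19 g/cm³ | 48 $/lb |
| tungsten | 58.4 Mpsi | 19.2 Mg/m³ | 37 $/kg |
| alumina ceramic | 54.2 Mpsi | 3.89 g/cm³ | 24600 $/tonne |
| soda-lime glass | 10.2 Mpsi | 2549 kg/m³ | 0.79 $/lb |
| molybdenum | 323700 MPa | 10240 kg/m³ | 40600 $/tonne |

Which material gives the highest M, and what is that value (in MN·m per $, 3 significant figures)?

In SI units:
  alloy steel: E = 200.7 GPa, ρ = 7842 kg/m³, cost = 2.450 $/kg
  silicon nitride: E = 291.0 GPa, ρ = 3190 kg/m³, cost = 105.8 $/kg
  tungsten: E = 402.7 GPa, ρ = 19200 kg/m³, cost = 37.00 $/kg
  alumina ceramic: E = 373.7 GPa, ρ = 3890 kg/m³, cost = 24.60 $/kg
  soda-lime glass: E = 70.33 GPa, ρ = 2549 kg/m³, cost = 1.742 $/kg
  molybdenum: E = 323.7 GPa, ρ = 10240 kg/m³, cost = 40.60 $/kg
  soda-lime glass: M = 15.8 MN·m per $
  alloy steel: M = 10.4 MN·m per $
  alumina ceramic: M = 3.91 MN·m per $
  silicon nitride: M = 0.862 MN·m per $
  molybdenum: M = 0.779 MN·m per $
  tungsten: M = 0.567 MN·m per $
Soda-lime glass has the largest M.

soda-lime glass, M = 15.8 MN·m per $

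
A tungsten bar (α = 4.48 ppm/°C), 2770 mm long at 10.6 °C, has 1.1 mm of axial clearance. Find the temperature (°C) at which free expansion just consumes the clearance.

99.2 °C

α·L₀·ΔT = 1.1 mm ⇒ ΔT = 1.1 / (4.48×10⁻⁶ × 2770.0) = 88.64 K.
T = 10.6 + 88.64 = 99.24 °C.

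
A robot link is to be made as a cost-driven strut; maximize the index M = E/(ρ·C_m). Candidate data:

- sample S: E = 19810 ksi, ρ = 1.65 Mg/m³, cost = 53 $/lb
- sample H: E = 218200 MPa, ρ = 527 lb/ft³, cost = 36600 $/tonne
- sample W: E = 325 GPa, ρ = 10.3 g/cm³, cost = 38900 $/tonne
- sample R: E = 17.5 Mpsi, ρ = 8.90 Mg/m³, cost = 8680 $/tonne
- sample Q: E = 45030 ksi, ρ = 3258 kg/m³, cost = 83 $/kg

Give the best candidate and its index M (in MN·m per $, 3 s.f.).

sample R, M = 1.56 MN·m per $

Putting every candidate on a common basis:
  sample S: E = 136.6 GPa, ρ = 1650 kg/m³, cost = 116.8 $/kg
  sample H: E = 218.2 GPa, ρ = 8442 kg/m³, cost = 36.60 $/kg
  sample W: E = 325.0 GPa, ρ = 10300 kg/m³, cost = 38.90 $/kg
  sample R: E = 120.7 GPa, ρ = 8900 kg/m³, cost = 8.680 $/kg
  sample Q: E = 310.5 GPa, ρ = 3258 kg/m³, cost = 83.00 $/kg
  sample R: M = 1.56 MN·m per $
  sample Q: M = 1.15 MN·m per $
  sample W: M = 0.811 MN·m per $
  sample S: M = 0.708 MN·m per $
  sample H: M = 0.706 MN·m per $
Highest index: sample R.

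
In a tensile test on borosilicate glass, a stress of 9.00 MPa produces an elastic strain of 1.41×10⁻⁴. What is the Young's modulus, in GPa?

E = σ/ε = 9.00 MPa / 1.41×10⁻⁴ = 63830 MPa = 63.8 GPa.

63.8 GPa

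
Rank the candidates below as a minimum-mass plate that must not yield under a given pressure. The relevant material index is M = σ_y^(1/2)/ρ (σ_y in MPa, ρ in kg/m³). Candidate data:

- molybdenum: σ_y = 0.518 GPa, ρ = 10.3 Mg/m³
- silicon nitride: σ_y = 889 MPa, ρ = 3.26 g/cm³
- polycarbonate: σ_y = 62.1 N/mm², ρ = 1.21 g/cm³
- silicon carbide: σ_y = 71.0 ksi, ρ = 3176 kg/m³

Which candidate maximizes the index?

Normalizing units and computing the index:
  molybdenum: σ_y = 518.0 MPa, ρ = 10300 kg/m³
  silicon nitride: σ_y = 889.0 MPa, ρ = 3260 kg/m³
  polycarbonate: σ_y = 62.10 MPa, ρ = 1210 kg/m³
  silicon carbide: σ_y = 489.5 MPa, ρ = 3176 kg/m³
  silicon nitride: M = 9.15×10⁻³
  silicon carbide: M = 6.97×10⁻³
  polycarbonate: M = 6.51×10⁻³
  molybdenum: M = 2.21×10⁻³
Silicon nitride ranks first.

silicon nitride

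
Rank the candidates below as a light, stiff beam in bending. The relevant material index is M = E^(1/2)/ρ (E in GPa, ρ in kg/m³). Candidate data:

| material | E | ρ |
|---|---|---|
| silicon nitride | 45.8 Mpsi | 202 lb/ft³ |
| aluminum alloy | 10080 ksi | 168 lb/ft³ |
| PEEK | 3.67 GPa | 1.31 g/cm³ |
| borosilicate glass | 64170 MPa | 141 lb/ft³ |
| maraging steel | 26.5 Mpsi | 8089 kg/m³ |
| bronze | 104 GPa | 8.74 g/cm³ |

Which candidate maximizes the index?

silicon nitride

Putting every candidate on a common basis:
  silicon nitride: E = 315.8 GPa, ρ = 3236 kg/m³
  aluminum alloy: E = 69.50 GPa, ρ = 2691 kg/m³
  PEEK: E = 3.670 GPa, ρ = 1310 kg/m³
  borosilicate glass: E = 64.17 GPa, ρ = 2259 kg/m³
  maraging steel: E = 182.7 GPa, ρ = 8089 kg/m³
  bronze: E = 104.0 GPa, ρ = 8740 kg/m³
  silicon nitride: M = 5.49×10⁻³
  borosilicate glass: M = 3.55×10⁻³
  aluminum alloy: M = 3.10×10⁻³
  maraging steel: M = 1.67×10⁻³
  PEEK: M = 1.46×10⁻³
  bronze: M = 1.17×10⁻³
Silicon nitride has the largest M.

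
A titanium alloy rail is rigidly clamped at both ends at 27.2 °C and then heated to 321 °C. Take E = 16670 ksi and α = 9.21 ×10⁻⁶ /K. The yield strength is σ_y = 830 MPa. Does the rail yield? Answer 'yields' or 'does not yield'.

E = 16670 ksi = 114.9 GPa.
ΔT = 293.8 K. Constrained thermal stress σ = E·α·ΔT = 114.9×10³ MPa × 9.21×10⁻⁶ × 293.8 = 311 MPa (compressive).
Compare to σ_y = 830 MPa: σ < σ_y, so it does not yield.

does not yield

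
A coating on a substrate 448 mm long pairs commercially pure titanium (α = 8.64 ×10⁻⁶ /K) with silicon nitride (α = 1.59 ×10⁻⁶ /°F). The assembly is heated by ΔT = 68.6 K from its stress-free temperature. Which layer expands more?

commercially pure titanium

silicon nitride: α = 1.59×10⁻⁶/°F × 9/5 = 2.86×10⁻⁶/K.
α(commercially pure titanium) = 8.64×10⁻⁶/K vs α(silicon nitride) = 2.86×10⁻⁶/K.
Higher α expands more for the same ΔT: commercially pure titanium.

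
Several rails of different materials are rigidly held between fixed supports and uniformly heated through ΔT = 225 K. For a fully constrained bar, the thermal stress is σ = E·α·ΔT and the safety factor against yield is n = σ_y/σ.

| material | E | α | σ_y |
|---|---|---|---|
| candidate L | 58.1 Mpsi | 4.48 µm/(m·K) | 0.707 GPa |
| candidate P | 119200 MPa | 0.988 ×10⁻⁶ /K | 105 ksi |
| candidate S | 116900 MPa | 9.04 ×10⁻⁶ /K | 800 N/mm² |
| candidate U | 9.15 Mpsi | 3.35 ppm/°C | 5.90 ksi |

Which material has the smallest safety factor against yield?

With everything in SI (GPa, ×10⁻⁶/K, MPa):
  candidate L: E = 400.6, α = 4.48, σ_y = 707.0 → σ = 404 MPa, n = 1.75
  candidate P: E = 119.2, α = 0.988, σ_y = 723.9 → σ = 26.5 MPa, n = 27.3
  candidate S: E = 116.9, α = 9.04, σ_y = 800.0 → σ = 238 MPa, n = 3.36
  candidate U: E = 63.09, α = 3.35, σ_y = 40.68 → σ = 47.6 MPa, n = 0.855
Candidate U has the lowest safety factor, n = 0.855.

candidate U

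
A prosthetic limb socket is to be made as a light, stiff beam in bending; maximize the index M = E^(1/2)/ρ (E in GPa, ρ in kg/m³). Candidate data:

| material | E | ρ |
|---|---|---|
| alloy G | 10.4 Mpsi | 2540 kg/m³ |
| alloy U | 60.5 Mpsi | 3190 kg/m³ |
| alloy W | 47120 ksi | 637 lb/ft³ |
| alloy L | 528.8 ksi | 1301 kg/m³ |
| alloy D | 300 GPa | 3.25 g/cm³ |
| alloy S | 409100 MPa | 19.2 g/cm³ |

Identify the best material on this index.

alloy U

Normalizing units and computing the index:
  alloy G: E = 71.71 GPa, ρ = 2540 kg/m³
  alloy U: E = 417.1 GPa, ρ = 3190 kg/m³
  alloy W: E = 324.9 GPa, ρ = 10200 kg/m³
  alloy L: E = 3.646 GPa, ρ = 1301 kg/m³
  alloy D: E = 300.0 GPa, ρ = 3250 kg/m³
  alloy S: E = 409.1 GPa, ρ = 19200 kg/m³
  alloy U: M = 6.40×10⁻³
  alloy D: M = 5.33×10⁻³
  alloy G: M = 3.33×10⁻³
  alloy W: M = 1.77×10⁻³
  alloy L: M = 1.47×10⁻³
  alloy S: M = 1.05×10⁻³
Highest index: alloy U.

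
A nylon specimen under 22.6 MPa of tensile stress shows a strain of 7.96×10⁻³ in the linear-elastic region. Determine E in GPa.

2.84 GPa

E = σ/ε = 22.6 MPa / 7.96×10⁻³ = 2839 MPa = 2.84 GPa.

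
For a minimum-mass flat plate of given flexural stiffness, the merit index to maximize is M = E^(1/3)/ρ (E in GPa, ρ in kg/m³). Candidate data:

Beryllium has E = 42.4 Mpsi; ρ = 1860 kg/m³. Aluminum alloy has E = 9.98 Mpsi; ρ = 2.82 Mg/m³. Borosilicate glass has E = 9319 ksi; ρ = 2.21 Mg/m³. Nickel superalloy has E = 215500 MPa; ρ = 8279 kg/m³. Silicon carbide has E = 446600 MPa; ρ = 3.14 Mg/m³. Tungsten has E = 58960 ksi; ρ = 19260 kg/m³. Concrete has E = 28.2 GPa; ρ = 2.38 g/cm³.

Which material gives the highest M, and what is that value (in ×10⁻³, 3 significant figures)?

Putting every candidate on a common basis:
  beryllium: E = 292.3 GPa, ρ = 1860 kg/m³
  aluminum alloy: E = 68.81 GPa, ρ = 2820 kg/m³
  borosilicate glass: E = 64.25 GPa, ρ = 2210 kg/m³
  nickel superalloy: E = 215.5 GPa, ρ = 8279 kg/m³
  silicon carbide: E = 446.6 GPa, ρ = 3140 kg/m³
  tungsten: E = 406.5 GPa, ρ = 19260 kg/m³
  concrete: E = 28.20 GPa, ρ = 2380 kg/m³
  beryllium: M = 3.57×10⁻³
  silicon carbide: M = 2.43×10⁻³
  borosilicate glass: M = 1.81×10⁻³
  aluminum alloy: M = 1.45×10⁻³
  concrete: M = 1.28×10⁻³
  nickel superalloy: M = 0.724×10⁻³
  tungsten: M = 0.385×10⁻³
Beryllium ranks first.

beryllium, M = 3.57×10⁻³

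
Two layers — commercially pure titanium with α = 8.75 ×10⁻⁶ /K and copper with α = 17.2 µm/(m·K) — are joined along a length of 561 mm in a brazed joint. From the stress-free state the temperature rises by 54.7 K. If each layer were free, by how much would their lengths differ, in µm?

259 µm

Δα = |8.75 − 17.2|×10⁻⁶/K = 8.45×10⁻⁶/K.
ΔL_mismatch = Δα·L·ΔT = 8.45×10⁻⁶ × 561.0 mm × 54.7 K = 259 µm.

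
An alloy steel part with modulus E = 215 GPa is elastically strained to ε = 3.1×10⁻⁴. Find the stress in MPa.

σ = E·ε = 215000 MPa × 3.1×10⁻⁴ = 66.7 MPa.

66.7 MPa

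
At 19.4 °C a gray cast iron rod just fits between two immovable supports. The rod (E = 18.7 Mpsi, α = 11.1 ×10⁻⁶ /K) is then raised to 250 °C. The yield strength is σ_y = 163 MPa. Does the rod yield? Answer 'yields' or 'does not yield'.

yields

E = 18.7 Mpsi = 128.9 GPa.
ΔT = 230.6 K. Constrained thermal stress σ = E·α·ΔT = 128.9×10³ MPa × 11.1×10⁻⁶ × 230.6 = 330 MPa (compressive).
Compare to σ_y = 163 MPa: σ ≥ σ_y, so it yields.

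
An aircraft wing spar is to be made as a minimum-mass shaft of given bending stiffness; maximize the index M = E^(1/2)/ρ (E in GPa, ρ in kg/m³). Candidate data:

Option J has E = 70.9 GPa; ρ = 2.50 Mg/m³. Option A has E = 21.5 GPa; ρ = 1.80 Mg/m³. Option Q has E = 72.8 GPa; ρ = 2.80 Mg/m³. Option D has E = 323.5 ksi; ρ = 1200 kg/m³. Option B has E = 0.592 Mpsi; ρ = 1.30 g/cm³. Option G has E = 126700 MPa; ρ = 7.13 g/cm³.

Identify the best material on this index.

option J

In SI units:
  option J: E = 70.90 GPa, ρ = 2500 kg/m³
  option A: E = 21.50 GPa, ρ = 1800 kg/m³
  option Q: E = 72.80 GPa, ρ = 2800 kg/m³
  option D: E = 2.230 GPa, ρ = 1200 kg/m³
  option B: E = 4.082 GPa, ρ = 1300 kg/m³
  option G: E = 126.7 GPa, ρ = 7130 kg/m³
  option J: M = 3.37×10⁻³
  option Q: M = 3.05×10⁻³
  option A: M = 2.58×10⁻³
  option G: M = 1.58×10⁻³
  option B: M = 1.55×10⁻³
  option D: M = 1.24×10⁻³
Highest index: option J.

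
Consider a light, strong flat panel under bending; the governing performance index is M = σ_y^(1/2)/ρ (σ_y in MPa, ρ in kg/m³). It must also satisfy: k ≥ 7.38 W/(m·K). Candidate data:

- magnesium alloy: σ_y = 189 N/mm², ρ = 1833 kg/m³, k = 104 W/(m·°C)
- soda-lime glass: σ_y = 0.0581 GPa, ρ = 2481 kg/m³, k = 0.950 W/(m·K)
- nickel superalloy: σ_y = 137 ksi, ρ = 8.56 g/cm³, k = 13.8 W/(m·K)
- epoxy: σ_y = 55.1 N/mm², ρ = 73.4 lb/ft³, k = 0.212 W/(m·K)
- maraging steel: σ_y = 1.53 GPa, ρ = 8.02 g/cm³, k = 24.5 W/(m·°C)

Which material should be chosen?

magnesium alloy

Screen on constraints: k ≥ 7.38 W/(m·K). Survivors: magnesium alloy, nickel superalloy, maraging steel.
After converting to SI:
  magnesium alloy: σ_y = 189.0 MPa, ρ = 1833 kg/m³
  nickel superalloy: σ_y = 944.6 MPa, ρ = 8560 kg/m³
  maraging steel: σ_y = 1530 MPa, ρ = 8020 kg/m³
  magnesium alloy: M = 7.50×10⁻³
  maraging steel: M = 4.88×10⁻³
  nickel superalloy: M = 3.59×10⁻³
Magnesium alloy has the largest M.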